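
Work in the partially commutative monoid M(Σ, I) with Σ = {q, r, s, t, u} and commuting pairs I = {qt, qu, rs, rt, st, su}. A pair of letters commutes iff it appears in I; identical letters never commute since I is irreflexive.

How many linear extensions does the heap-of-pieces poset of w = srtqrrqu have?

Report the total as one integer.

26

piece 0:s — minimal
piece 1:r — minimal
piece 2:t — minimal
piece 3:q rests on {0:s, 1:r}
piece 4:r rests on {3:q}
piece 5:r rests on {4:r}
piece 6:q rests on {5:r}
piece 7:u rests on {2:t, 5:r}
minimal pieces: {0:s, 1:r, 2:t}
ways to finish when only these pieces remain (= sum over removing one remaining piece with nothing left below it):
  1 left: {6}→1  {7}→1
  2 left: {2,7}→1  {6,7}→2
  3 left: {2,6,7}→3  {5,6,7}→2
  4 left: {2,5,6,7}→5  {4,5,6,7}→2
  5 left: {2,4,5,6,7}→7  {3,4,5,6,7}→2
  6 left: {0,3,4,5,6,7}→2  {1,3,4,5,6,7}→2  {2,3,4,5,6,7}→9
  placing 0:s first → 11 extensions
  placing 1:r first → 11 extensions
  placing 2:t first → 4 extensions
total linear extensions = 26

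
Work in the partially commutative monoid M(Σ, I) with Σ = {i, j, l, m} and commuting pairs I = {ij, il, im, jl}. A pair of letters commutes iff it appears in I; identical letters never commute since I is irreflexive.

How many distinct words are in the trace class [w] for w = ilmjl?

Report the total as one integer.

#0=i has no predecessor
#1=l has no predecessor
#2=m depends on [1:l]
#3=j depends on [2:m]
#4=l depends on [2:m]
sources: [0:i, 1:l]
N(rest) = Σ N(rest − s) over sources s of rest; N(one piece) = 1:
  size 1 → [0]=1  [3]=1  [4]=1
  size 2 → [0,3]=2  [0,4]=2  [3,4]=2
  size 3 → [0,3,4]=6  [2,3,4]=2
  first=0(i) contributes 2
  first=1(l) contributes 8
|[w]| = 10

10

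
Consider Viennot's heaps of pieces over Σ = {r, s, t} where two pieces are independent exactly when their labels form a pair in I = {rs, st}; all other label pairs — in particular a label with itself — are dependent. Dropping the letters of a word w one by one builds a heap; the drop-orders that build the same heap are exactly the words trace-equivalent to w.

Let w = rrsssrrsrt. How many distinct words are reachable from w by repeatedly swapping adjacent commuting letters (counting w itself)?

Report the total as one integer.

drop 0:r onto floor
drop 1:r onto {0:r}
drop 2:s onto floor
drop 3:s onto {2:s}
drop 4:s onto {3:s}
drop 5:r onto {1:r}
drop 6:r onto {5:r}
drop 7:s onto {4:s}
drop 8:r onto {6:r}
drop 9:t onto {8:r}
ground layer = {0:r, 2:s}
drop-orders for the pieces not yet dropped (sum over which currently-grounded one goes next):
  1 to go: {7} 1  {9} 1
  2 to go: {4,7} 1  {7,9} 2  {8,9} 1
  3 to go: {3,4,7} 1  {4,7,9} 3  {6,8,9} 1  {7,8,9} 3
  4 to go: {2,3,4,7} 1  {3,4,7,9} 4  {4,7,8,9} 6  {5,6,8,9} 1  {6,7,8,9} 4
  5 to go: {1,5,6,8,9} 1  {2,3,4,7,9} 5  {3,4,7,8,9} 10  {4,6,7,8,9} 10  {5,6,7,8,9} 5
  6 to go: {0,1,5,6,8,9} 1  {1,5,6,7,8,9} 6  {2,3,4,7,8,9} 15  {3,4,6,7,8,9} 20  {4,5,6,7,8,9} 15
  7 to go: {0,1,5,6,7,8,9} 7  {1,4,5,6,7,8,9} 21  {2,3,4,6,7,8,9} 35  {3,4,5,6,7,8,9} 35
  8 to go: {0,1,4,5,6,7,8,9} 28  {1,3,4,5,6,7,8,9} 56  {2,3,4,5,6,7,8,9} 70
  if 0:r drops first: 126 orders
  if 2:s drops first: 84 orders
heap linearizations: 210

210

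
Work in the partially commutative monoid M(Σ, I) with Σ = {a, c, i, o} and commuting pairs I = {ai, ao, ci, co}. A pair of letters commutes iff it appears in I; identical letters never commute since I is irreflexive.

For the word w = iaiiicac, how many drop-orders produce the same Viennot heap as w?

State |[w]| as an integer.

70

#0=i has no predecessor
#1=a has no predecessor
#2=i depends on [0:i]
#3=i depends on [2:i]
#4=i depends on [3:i]
#5=c depends on [1:a]
#6=a depends on [5:c]
#7=c depends on [6:a]
sources: [0:i, 1:a]
N(rest) = Σ N(rest − s) over sources s of rest; N(one piece) = 1:
  size 1 → [4]=1  [7]=1
  size 2 → [3,4]=1  [4,7]=2  [6,7]=1
  size 3 → [2,3,4]=1  [3,4,7]=3  [4,6,7]=3  [5,6,7]=1
  size 4 → [0,2,3,4]=1  [1,5,6,7]=1  [2,3,4,7]=4  [3,4,6,7]=6  [4,5,6,7]=4
  size 5 → [0,2,3,4,7]=5  [1,4,5,6,7]=5  [2,3,4,6,7]=10  [3,4,5,6,7]=10
  size 6 → [0,2,3,4,6,7]=15  [1,3,4,5,6,7]=15  [2,3,4,5,6,7]=20
  first=0(i) contributes 35
  first=1(a) contributes 35
|[w]| = 70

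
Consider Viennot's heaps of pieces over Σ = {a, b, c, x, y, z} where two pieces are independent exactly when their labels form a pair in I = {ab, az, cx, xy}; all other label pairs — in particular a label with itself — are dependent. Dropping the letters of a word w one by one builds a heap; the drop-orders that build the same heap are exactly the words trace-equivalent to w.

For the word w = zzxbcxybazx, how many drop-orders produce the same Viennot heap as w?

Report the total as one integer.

9

#0=z has no predecessor
#1=z depends on [0:z]
#2=x depends on [1:z]
#3=b depends on [2:x]
#4=c depends on [3:b]
#5=x depends on [3:b]
#6=y depends on [4:c]
#7=b depends on [5:x, 6:y]
#8=a depends on [5:x, 6:y]
#9=z depends on [7:b]
#10=x depends on [8:a, 9:z]
sources: [0:z]
N(rest) = Σ N(rest − s) over sources s of rest; N(one piece) = 1:
  size 1 → [10]=1
  size 2 → [8,10]=1  [9,10]=1
  size 3 → [7,9,10]=1  [8,9,10]=2
  size 4 → [7,8,9,10]=3
  size 5 → [5,7,8,9,10]=3  [6,7,8,9,10]=3
  size 6 → [4,6,7,8,9,10]=3  [5,6,7,8,9,10]=6
  size 7 → [4,5,6,7,8,9,10]=9
  size 8 → [3,4,5,6,7,8,9,10]=9
  size 9 → [2,3,4,5,6,7,8,9,10]=9
  first=0(z) contributes 9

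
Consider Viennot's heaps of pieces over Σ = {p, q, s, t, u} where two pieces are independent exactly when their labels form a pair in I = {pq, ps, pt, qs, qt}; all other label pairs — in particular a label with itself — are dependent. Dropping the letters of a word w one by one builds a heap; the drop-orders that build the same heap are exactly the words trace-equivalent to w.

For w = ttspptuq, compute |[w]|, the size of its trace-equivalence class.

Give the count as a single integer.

piece 0:t — minimal
piece 1:t rests on {0:t}
piece 2:s rests on {1:t}
piece 3:p — minimal
piece 4:p rests on {3:p}
piece 5:t rests on {2:s}
piece 6:u rests on {4:p, 5:t}
piece 7:q rests on {6:u}
minimal pieces: {0:t, 3:p}
ways to finish when only these pieces remain (= sum over removing one remaining piece with nothing left below it):
  1 left: {7}→1
  2 left: {6,7}→1
  3 left: {4,6,7}→1  {5,6,7}→1
  4 left: {2,5,6,7}→1  {3,4,6,7}→1  {4,5,6,7}→2
  5 left: {1,2,5,6,7}→1  {2,4,5,6,7}→3  {3,4,5,6,7}→3
  6 left: {0,1,2,5,6,7}→1  {1,2,4,5,6,7}→4  {2,3,4,5,6,7}→6
  placing 0:t first → 10 extensions
  placing 3:p first → 5 extensions
total linear extensions = 15

15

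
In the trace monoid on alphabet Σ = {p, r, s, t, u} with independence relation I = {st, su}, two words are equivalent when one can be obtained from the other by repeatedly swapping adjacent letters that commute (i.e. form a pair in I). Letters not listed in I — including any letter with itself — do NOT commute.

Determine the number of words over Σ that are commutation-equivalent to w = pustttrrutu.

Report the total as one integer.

5

piece 0:p — minimal
piece 1:u rests on {0:p}
piece 2:s rests on {0:p}
piece 3:t rests on {1:u}
piece 4:t rests on {3:t}
piece 5:t rests on {4:t}
piece 6:r rests on {2:s, 5:t}
piece 7:r rests on {6:r}
piece 8:u rests on {7:r}
piece 9:t rests on {8:u}
piece 10:u rests on {9:t}
minimal pieces: {0:p}
ways to finish when only these pieces remain (= sum over removing one remaining piece with nothing left below it):
  1 left: {10}→1
  2 left: {9,10}→1
  3 left: {8,9,10}→1
  4 left: {7,8,9,10}→1
  5 left: {6,7,8,9,10}→1
  6 left: {2,6,7,8,9,10}→1  {5,6,7,8,9,10}→1
  7 left: {2,5,6,7,8,9,10}→2  {4,5,6,7,8,9,10}→1
  8 left: {2,4,5,6,7,8,9,10}→3  {3,4,5,6,7,8,9,10}→1
  9 left: {1,3,4,5,6,7,8,9,10}→1  {2,3,4,5,6,7,8,9,10}→4
  placing 0:p first → 5 extensions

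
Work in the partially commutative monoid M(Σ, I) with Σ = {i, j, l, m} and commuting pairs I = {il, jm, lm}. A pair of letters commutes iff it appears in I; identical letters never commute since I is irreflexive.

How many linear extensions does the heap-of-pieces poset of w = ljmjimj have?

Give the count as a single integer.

8

piece 0:l — minimal
piece 1:j rests on {0:l}
piece 2:m — minimal
piece 3:j rests on {1:j}
piece 4:i rests on {2:m, 3:j}
piece 5:m rests on {4:i}
piece 6:j rests on {4:i}
minimal pieces: {0:l, 2:m}
ways to finish when only these pieces remain (= sum over removing one remaining piece with nothing left below it):
  1 left: {5}→1  {6}→1
  2 left: {5,6}→2
  3 left: {4,5,6}→2
  4 left: {2,4,5,6}→2  {3,4,5,6}→2
  5 left: {1,3,4,5,6}→2  {2,3,4,5,6}→4
  placing 0:l first → 6 extensions
  placing 2:m first → 2 extensions
total linear extensions = 8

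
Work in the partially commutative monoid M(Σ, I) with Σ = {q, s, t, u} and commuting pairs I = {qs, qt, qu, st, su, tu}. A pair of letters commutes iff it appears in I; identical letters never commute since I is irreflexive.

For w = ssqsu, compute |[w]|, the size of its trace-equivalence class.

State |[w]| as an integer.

20

0(s) covers ∅
1(s) covers 0:s
2(q) covers ∅
3(s) covers 1:s
4(u) covers ∅
floor of heap: 0:s, 2:q, 4:u
completions by unplaced set U, small U first (add the entries for U minus each lowest piece of U):
  |U|=1: {2}:1  {3}:1  {4}:1
  |U|=2: {1,3}:1  {2,3}:2  {2,4}:2  {3,4}:2
  |U|=3: {0,1,3}:1  {1,2,3}:3  {1,3,4}:3  {2,3,4}:6
  start at 0(s): 12
  start at 2(q): 4
  start at 4(u): 4
sum over floor = 20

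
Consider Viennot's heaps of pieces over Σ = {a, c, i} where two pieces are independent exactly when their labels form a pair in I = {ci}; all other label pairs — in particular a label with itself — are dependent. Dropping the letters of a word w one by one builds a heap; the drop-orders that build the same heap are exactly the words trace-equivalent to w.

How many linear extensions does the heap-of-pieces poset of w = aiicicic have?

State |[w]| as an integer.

0(a) covers ∅
1(i) covers 0:a
2(i) covers 1:i
3(c) covers 0:a
4(i) covers 2:i
5(c) covers 3:c
6(i) covers 4:i
7(c) covers 5:c
floor of heap: 0:a
completions by unplaced set U, small U first (add the entries for U minus each lowest piece of U):
  |U|=1: {6}:1  {7}:1
  |U|=2: {4,6}:1  {5,7}:1  {6,7}:2
  |U|=3: {2,4,6}:1  {3,5,7}:1  {4,6,7}:3  {5,6,7}:3
  |U|=4: {1,2,4,6}:1  {2,4,6,7}:4  {3,5,6,7}:4  {4,5,6,7}:6
  |U|=5: {1,2,4,6,7}:5  {2,4,5,6,7}:10  {3,4,5,6,7}:10
  |U|=6: {1,2,4,5,6,7}:15  {2,3,4,5,6,7}:20
  start at 0(a): 35

35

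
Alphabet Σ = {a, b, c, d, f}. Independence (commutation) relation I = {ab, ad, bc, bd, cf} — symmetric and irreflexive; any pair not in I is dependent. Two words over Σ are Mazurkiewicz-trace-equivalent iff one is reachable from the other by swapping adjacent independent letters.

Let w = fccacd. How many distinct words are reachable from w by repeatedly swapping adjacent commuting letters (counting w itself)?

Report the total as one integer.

3

#0=f has no predecessor
#1=c has no predecessor
#2=c depends on [1:c]
#3=a depends on [0:f, 2:c]
#4=c depends on [3:a]
#5=d depends on [4:c]
sources: [0:f, 1:c]
N(rest) = Σ N(rest − s) over sources s of rest; N(one piece) = 1:
  size 1 → [5]=1
  size 2 → [4,5]=1
  size 3 → [3,4,5]=1
  size 4 → [0,3,4,5]=1  [2,3,4,5]=1
  first=0(f) contributes 1
  first=1(c) contributes 2
|[w]| = 3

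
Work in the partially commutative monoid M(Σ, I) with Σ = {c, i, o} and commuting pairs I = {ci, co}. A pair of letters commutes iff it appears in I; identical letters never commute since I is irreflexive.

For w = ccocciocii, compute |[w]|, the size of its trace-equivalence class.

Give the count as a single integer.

252

drop 0:c onto floor
drop 1:c onto {0:c}
drop 2:o onto floor
drop 3:c onto {1:c}
drop 4:c onto {3:c}
drop 5:i onto {2:o}
drop 6:o onto {5:i}
drop 7:c onto {4:c}
drop 8:i onto {6:o}
drop 9:i onto {8:i}
ground layer = {0:c, 2:o}
drop-orders for the pieces not yet dropped (sum over which currently-grounded one goes next):
  1 to go: {7} 1  {9} 1
  2 to go: {4,7} 1  {7,9} 2  {8,9} 1
  3 to go: {3,4,7} 1  {4,7,9} 3  {6,8,9} 1  {7,8,9} 3
  4 to go: {1,3,4,7} 1  {3,4,7,9} 4  {4,7,8,9} 6  {5,6,8,9} 1  {6,7,8,9} 4
  5 to go: {0,1,3,4,7} 1  {1,3,4,7,9} 5  {2,5,6,8,9} 1  {3,4,7,8,9} 10  {4,6,7,8,9} 10  {5,6,7,8,9} 5
  6 to go: {0,1,3,4,7,9} 6  {1,3,4,7,8,9} 15  {2,5,6,7,8,9} 6  {3,4,6,7,8,9} 20  {4,5,6,7,8,9} 15
  7 to go: {0,1,3,4,7,8,9} 21  {1,3,4,6,7,8,9} 35  {2,4,5,6,7,8,9} 21  {3,4,5,6,7,8,9} 35
  8 to go: {0,1,3,4,6,7,8,9} 56  {1,3,4,5,6,7,8,9} 70  {2,3,4,5,6,7,8,9} 56
  if 0:c drops first: 126 orders
  if 2:o drops first: 126 orders
heap linearizations: 252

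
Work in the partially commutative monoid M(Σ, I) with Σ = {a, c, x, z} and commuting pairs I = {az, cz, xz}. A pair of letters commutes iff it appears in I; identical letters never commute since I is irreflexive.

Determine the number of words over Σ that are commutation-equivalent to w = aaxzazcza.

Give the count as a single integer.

piece 0:a — minimal
piece 1:a rests on {0:a}
piece 2:x rests on {1:a}
piece 3:z — minimal
piece 4:a rests on {2:x}
piece 5:z rests on {3:z}
piece 6:c rests on {4:a}
piece 7:z rests on {5:z}
piece 8:a rests on {6:c}
minimal pieces: {0:a, 3:z}
ways to finish when only these pieces remain (= sum over removing one remaining piece with nothing left below it):
  1 left: {7}→1  {8}→1
  2 left: {5,7}→1  {6,8}→1  {7,8}→2
  3 left: {3,5,7}→1  {4,6,8}→1  {5,7,8}→3  {6,7,8}→3
  4 left: {2,4,6,8}→1  {3,5,7,8}→4  {4,6,7,8}→4  {5,6,7,8}→6
  5 left: {1,2,4,6,8}→1  {2,4,6,7,8}→5  {3,5,6,7,8}→10  {4,5,6,7,8}→10
  6 left: {0,1,2,4,6,8}→1  {1,2,4,6,7,8}→6  {2,4,5,6,7,8}→15  {3,4,5,6,7,8}→20
  7 left: {0,1,2,4,6,7,8}→7  {1,2,4,5,6,7,8}→21  {2,3,4,5,6,7,8}→35
  placing 0:a first → 56 extensions
  placing 3:z first → 28 extensions
total linear extensions = 84

84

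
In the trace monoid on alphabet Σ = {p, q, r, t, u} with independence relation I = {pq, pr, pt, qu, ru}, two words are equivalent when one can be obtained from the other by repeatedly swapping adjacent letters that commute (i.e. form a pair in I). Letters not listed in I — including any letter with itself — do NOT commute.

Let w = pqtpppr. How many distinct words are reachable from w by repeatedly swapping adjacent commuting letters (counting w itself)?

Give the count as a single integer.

piece 0:p — minimal
piece 1:q — minimal
piece 2:t rests on {1:q}
piece 3:p rests on {0:p}
piece 4:p rests on {3:p}
piece 5:p rests on {4:p}
piece 6:r rests on {2:t}
minimal pieces: {0:p, 1:q}
ways to finish when only these pieces remain (= sum over removing one remaining piece with nothing left below it):
  1 left: {5}→1  {6}→1
  2 left: {2,6}→1  {4,5}→1  {5,6}→2
  3 left: {1,2,6}→1  {2,5,6}→3  {3,4,5}→1  {4,5,6}→3
  4 left: {0,3,4,5}→1  {1,2,5,6}→4  {2,4,5,6}→6  {3,4,5,6}→4
  5 left: {0,3,4,5,6}→5  {1,2,4,5,6}→10  {2,3,4,5,6}→10
  placing 0:p first → 20 extensions
  placing 1:q first → 15 extensions
total linear extensions = 35

35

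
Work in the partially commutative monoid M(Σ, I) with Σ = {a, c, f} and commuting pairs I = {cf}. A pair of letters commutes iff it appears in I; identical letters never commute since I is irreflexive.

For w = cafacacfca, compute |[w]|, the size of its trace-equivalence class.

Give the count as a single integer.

3

#0=c has no predecessor
#1=a depends on [0:c]
#2=f depends on [1:a]
#3=a depends on [2:f]
#4=c depends on [3:a]
#5=a depends on [4:c]
#6=c depends on [5:a]
#7=f depends on [5:a]
#8=c depends on [6:c]
#9=a depends on [7:f, 8:c]
sources: [0:c]
N(rest) = Σ N(rest − s) over sources s of rest; N(one piece) = 1:
  size 1 → [9]=1
  size 2 → [7,9]=1  [8,9]=1
  size 3 → [6,8,9]=1  [7,8,9]=2
  size 4 → [6,7,8,9]=3
  size 5 → [5,6,7,8,9]=3
  size 6 → [4,5,6,7,8,9]=3
  size 7 → [3,4,5,6,7,8,9]=3
  size 8 → [2,3,4,5,6,7,8,9]=3
  first=0(c) contributes 3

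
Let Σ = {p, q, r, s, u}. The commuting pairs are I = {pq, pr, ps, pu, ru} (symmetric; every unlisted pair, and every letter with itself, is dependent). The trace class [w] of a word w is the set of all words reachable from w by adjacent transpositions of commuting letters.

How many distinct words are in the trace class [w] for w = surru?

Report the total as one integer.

6

#0=s has no predecessor
#1=u depends on [0:s]
#2=r depends on [0:s]
#3=r depends on [2:r]
#4=u depends on [1:u]
sources: [0:s]
N(rest) = Σ N(rest − s) over sources s of rest; N(one piece) = 1:
  size 1 → [3]=1  [4]=1
  size 2 → [1,4]=1  [2,3]=1  [3,4]=2
  size 3 → [1,3,4]=3  [2,3,4]=3
  first=0(s) contributes 6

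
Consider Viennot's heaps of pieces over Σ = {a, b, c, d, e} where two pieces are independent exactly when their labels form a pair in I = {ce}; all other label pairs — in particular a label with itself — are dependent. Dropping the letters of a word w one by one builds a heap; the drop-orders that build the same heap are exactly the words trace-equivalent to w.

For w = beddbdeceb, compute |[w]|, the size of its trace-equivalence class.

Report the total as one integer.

3

#0=b has no predecessor
#1=e depends on [0:b]
#2=d depends on [1:e]
#3=d depends on [2:d]
#4=b depends on [3:d]
#5=d depends on [4:b]
#6=e depends on [5:d]
#7=c depends on [5:d]
#8=e depends on [6:e]
#9=b depends on [7:c, 8:e]
sources: [0:b]
N(rest) = Σ N(rest − s) over sources s of rest; N(one piece) = 1:
  size 1 → [9]=1
  size 2 → [7,9]=1  [8,9]=1
  size 3 → [6,8,9]=1  [7,8,9]=2
  size 4 → [6,7,8,9]=3
  size 5 → [5,6,7,8,9]=3
  size 6 → [4,5,6,7,8,9]=3
  size 7 → [3,4,5,6,7,8,9]=3
  size 8 → [2,3,4,5,6,7,8,9]=3
  first=0(b) contributes 3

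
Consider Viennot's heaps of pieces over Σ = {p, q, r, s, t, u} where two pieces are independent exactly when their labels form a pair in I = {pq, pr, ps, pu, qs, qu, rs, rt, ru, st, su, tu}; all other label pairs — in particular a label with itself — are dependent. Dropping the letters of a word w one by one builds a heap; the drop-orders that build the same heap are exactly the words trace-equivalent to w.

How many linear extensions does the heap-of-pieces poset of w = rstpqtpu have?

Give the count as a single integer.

280

piece 0:r — minimal
piece 1:s — minimal
piece 2:t — minimal
piece 3:p rests on {2:t}
piece 4:q rests on {0:r, 2:t}
piece 5:t rests on {3:p, 4:q}
piece 6:p rests on {5:t}
piece 7:u — minimal
minimal pieces: {0:r, 1:s, 2:t, 7:u}
ways to finish when only these pieces remain (= sum over removing one remaining piece with nothing left below it):
  1 left: {1}→1  {6}→1  {7}→1
  2 left: {1,6}→2  {1,7}→2  {5,6}→1  {6,7}→2
  3 left: {1,5,6}→3  {1,6,7}→6  {3,5,6}→1  {4,5,6}→1  {5,6,7}→3
  4 left: {0,4,5,6}→1  {1,3,5,6}→4  {1,4,5,6}→4  {1,5,6,7}→12  {3,4,5,6}→2  {3,5,6,7}→4  {4,5,6,7}→4
  5 left: {0,1,4,5,6}→5  {0,3,4,5,6}→3  {0,4,5,6,7}→5  {1,3,4,5,6}→10  {1,3,5,6,7}→20  {1,4,5,6,7}→20  {2,3,4,5,6}→2  {3,4,5,6,7}→10
  6 left: {0,1,3,4,5,6}→18  {0,1,4,5,6,7}→30  {0,2,3,4,5,6}→5  {0,3,4,5,6,7}→18  {1,2,3,4,5,6}→12  {1,3,4,5,6,7}→60  {2,3,4,5,6,7}→12
  placing 0:r first → 84 extensions
  placing 1:s first → 35 extensions
  placing 2:t first → 126 extensions
  placing 7:u first → 35 extensions
total linear extensions = 280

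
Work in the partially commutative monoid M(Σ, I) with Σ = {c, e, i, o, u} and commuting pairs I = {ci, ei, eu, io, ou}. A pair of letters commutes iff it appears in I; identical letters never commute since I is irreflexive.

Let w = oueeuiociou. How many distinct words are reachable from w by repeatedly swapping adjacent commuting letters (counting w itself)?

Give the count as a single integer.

305

piece 0:o — minimal
piece 1:u — minimal
piece 2:e rests on {0:o}
piece 3:e rests on {2:e}
piece 4:u rests on {1:u}
piece 5:i rests on {4:u}
piece 6:o rests on {3:e}
piece 7:c rests on {4:u, 6:o}
piece 8:i rests on {5:i}
piece 9:o rests on {7:c}
piece 10:u rests on {7:c, 8:i}
minimal pieces: {0:o, 1:u}
ways to finish when only these pieces remain (= sum over removing one remaining piece with nothing left below it):
  1 left: {9}→1  {10}→1
  2 left: {8,10}→1  {9,10}→2
  3 left: {5,8,10}→1  {7,9,10}→2  {8,9,10}→3
  4 left: {5,8,9,10}→4  {6,7,9,10}→2  {7,8,9,10}→5
  5 left: {3,6,7,9,10}→2  {5,7,8,9,10}→9  {6,7,8,9,10}→7
  6 left: {2,3,6,7,9,10}→2  {3,6,7,8,9,10}→9  {4,5,7,8,9,10}→9  {5,6,7,8,9,10}→16
  7 left: {0,2,3,6,7,9,10}→2  {1,4,5,7,8,9,10}→9  {2,3,6,7,8,9,10}→11  {3,5,6,7,8,9,10}→25  {4,5,6,7,8,9,10}→25
  8 left: {0,2,3,6,7,8,9,10}→13  {1,4,5,6,7,8,9,10}→34  {2,3,5,6,7,8,9,10}→36  {3,4,5,6,7,8,9,10}→50
  9 left: {0,2,3,5,6,7,8,9,10}→49  {1,3,4,5,6,7,8,9,10}→84  {2,3,4,5,6,7,8,9,10}→86
  placing 0:o first → 170 extensions
  placing 1:u first → 135 extensions
total linear extensions = 305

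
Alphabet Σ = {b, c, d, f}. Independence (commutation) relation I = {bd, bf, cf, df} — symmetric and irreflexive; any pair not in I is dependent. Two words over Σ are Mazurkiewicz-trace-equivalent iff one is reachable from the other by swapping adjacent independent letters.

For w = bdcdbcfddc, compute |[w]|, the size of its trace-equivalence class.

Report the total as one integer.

0(b) covers ∅
1(d) covers ∅
2(c) covers 0:b, 1:d
3(d) covers 2:c
4(b) covers 2:c
5(c) covers 3:d, 4:b
6(f) covers ∅
7(d) covers 5:c
8(d) covers 7:d
9(c) covers 8:d
floor of heap: 0:b, 1:d, 6:f
completions by unplaced set U, small U first (add the entries for U minus each lowest piece of U):
  |U|=1: {6}:1  {9}:1
  |U|=2: {6,9}:2  {8,9}:1
  |U|=3: {6,8,9}:3  {7,8,9}:1
  |U|=4: {5,7,8,9}:1  {6,7,8,9}:4
  |U|=5: {3,5,7,8,9}:1  {4,5,7,8,9}:1  {5,6,7,8,9}:5
  |U|=6: {3,4,5,7,8,9}:2  {3,5,6,7,8,9}:6  {4,5,6,7,8,9}:6
  |U|=7: {2,3,4,5,7,8,9}:2  {3,4,5,6,7,8,9}:14
  |U|=8: {0,2,3,4,5,7,8,9}:2  {1,2,3,4,5,7,8,9}:2  {2,3,4,5,6,7,8,9}:16
  start at 0(b): 18
  start at 1(d): 18
  start at 6(f): 4
sum over floor = 40

40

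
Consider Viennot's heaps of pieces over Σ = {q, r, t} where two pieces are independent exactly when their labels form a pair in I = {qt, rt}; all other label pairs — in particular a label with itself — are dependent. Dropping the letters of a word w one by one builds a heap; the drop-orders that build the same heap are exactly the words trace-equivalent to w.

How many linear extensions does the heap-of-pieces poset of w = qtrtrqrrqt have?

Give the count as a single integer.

piece 0:q — minimal
piece 1:t — minimal
piece 2:r rests on {0:q}
piece 3:t rests on {1:t}
piece 4:r rests on {2:r}
piece 5:q rests on {4:r}
piece 6:r rests on {5:q}
piece 7:r rests on {6:r}
piece 8:q rests on {7:r}
piece 9:t rests on {3:t}
minimal pieces: {0:q, 1:t}
ways to finish when only these pieces remain (= sum over removing one remaining piece with nothing left below it):
  1 left: {8}→1  {9}→1
  2 left: {3,9}→1  {7,8}→1  {8,9}→2
  3 left: {1,3,9}→1  {3,8,9}→3  {6,7,8}→1  {7,8,9}→3
  4 left: {1,3,8,9}→4  {3,7,8,9}→6  {5,6,7,8}→1  {6,7,8,9}→4
  5 left: {1,3,7,8,9}→10  {3,6,7,8,9}→10  {4,5,6,7,8}→1  {5,6,7,8,9}→5
  6 left: {1,3,6,7,8,9}→20  {2,4,5,6,7,8}→1  {3,5,6,7,8,9}→15  {4,5,6,7,8,9}→6
  7 left: {0,2,4,5,6,7,8}→1  {1,3,5,6,7,8,9}→35  {2,4,5,6,7,8,9}→7  {3,4,5,6,7,8,9}→21
  8 left: {0,2,4,5,6,7,8,9}→8  {1,3,4,5,6,7,8,9}→56  {2,3,4,5,6,7,8,9}→28
  placing 0:q first → 84 extensions
  placing 1:t first → 36 extensions
total linear extensions = 120

120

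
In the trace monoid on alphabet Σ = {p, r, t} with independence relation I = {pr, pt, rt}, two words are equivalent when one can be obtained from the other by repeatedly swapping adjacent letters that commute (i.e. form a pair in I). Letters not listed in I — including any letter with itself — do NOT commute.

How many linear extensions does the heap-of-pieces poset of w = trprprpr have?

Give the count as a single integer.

280

piece 0:t — minimal
piece 1:r — minimal
piece 2:p — minimal
piece 3:r rests on {1:r}
piece 4:p rests on {2:p}
piece 5:r rests on {3:r}
piece 6:p rests on {4:p}
piece 7:r rests on {5:r}
minimal pieces: {0:t, 1:r, 2:p}
ways to finish when only these pieces remain (= sum over removing one remaining piece with nothing left below it):
  1 left: {0}→1  {6}→1  {7}→1
  2 left: {0,6}→2  {0,7}→2  {4,6}→1  {5,7}→1  {6,7}→2
  3 left: {0,4,6}→3  {0,5,7}→3  {0,6,7}→6  {2,4,6}→1  {3,5,7}→1  {4,6,7}→3  {5,6,7}→3
  4 left: {0,2,4,6}→4  {0,3,5,7}→4  {0,4,6,7}→12  {0,5,6,7}→12  {1,3,5,7}→1  {2,4,6,7}→4  {3,5,6,7}→4  {4,5,6,7}→6
  5 left: {0,1,3,5,7}→5  {0,2,4,6,7}→20  {0,3,5,6,7}→20  {0,4,5,6,7}→30  {1,3,5,6,7}→5  {2,4,5,6,7}→10  {3,4,5,6,7}→10
  6 left: {0,1,3,5,6,7}→30  {0,2,4,5,6,7}→60  {0,3,4,5,6,7}→60  {1,3,4,5,6,7}→15  {2,3,4,5,6,7}→20
  placing 0:t first → 35 extensions
  placing 1:r first → 140 extensions
  placing 2:p first → 105 extensions
total linear extensions = 280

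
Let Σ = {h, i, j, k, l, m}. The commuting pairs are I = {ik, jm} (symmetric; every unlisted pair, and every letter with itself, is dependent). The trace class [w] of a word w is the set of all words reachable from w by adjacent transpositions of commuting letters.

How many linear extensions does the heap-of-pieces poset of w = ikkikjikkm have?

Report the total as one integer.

0(i) covers ∅
1(k) covers ∅
2(k) covers 1:k
3(i) covers 0:i
4(k) covers 2:k
5(j) covers 3:i, 4:k
6(i) covers 5:j
7(k) covers 5:j
8(k) covers 7:k
9(m) covers 6:i, 8:k
floor of heap: 0:i, 1:k
completions by unplaced set U, small U first (add the entries for U minus each lowest piece of U):
  |U|=1: {9}:1
  |U|=2: {6,9}:1  {8,9}:1
  |U|=3: {6,8,9}:2  {7,8,9}:1
  |U|=4: {6,7,8,9}:3
  |U|=5: {5,6,7,8,9}:3
  |U|=6: {3,5,6,7,8,9}:3  {4,5,6,7,8,9}:3
  |U|=7: {0,3,5,6,7,8,9}:3  {2,4,5,6,7,8,9}:3  {3,4,5,6,7,8,9}:6
  |U|=8: {0,3,4,5,6,7,8,9}:9  {1,2,4,5,6,7,8,9}:3  {2,3,4,5,6,7,8,9}:9
  start at 0(i): 12
  start at 1(k): 18
sum over floor = 30

30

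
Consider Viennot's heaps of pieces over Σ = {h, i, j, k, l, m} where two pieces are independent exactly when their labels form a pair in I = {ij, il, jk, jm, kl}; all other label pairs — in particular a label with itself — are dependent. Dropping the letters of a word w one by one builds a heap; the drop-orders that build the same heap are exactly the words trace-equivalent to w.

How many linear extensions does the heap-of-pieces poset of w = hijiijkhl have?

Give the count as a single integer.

drop 0:h onto floor
drop 1:i onto {0:h}
drop 2:j onto {0:h}
drop 3:i onto {1:i}
drop 4:i onto {3:i}
drop 5:j onto {2:j}
drop 6:k onto {4:i}
drop 7:h onto {5:j, 6:k}
drop 8:l onto {7:h}
ground layer = {0:h}
drop-orders for the pieces not yet dropped (sum over which currently-grounded one goes next):
  1 to go: {8} 1
  2 to go: {7,8} 1
  3 to go: {5,7,8} 1  {6,7,8} 1
  4 to go: {2,5,7,8} 1  {4,6,7,8} 1  {5,6,7,8} 2
  5 to go: {2,5,6,7,8} 3  {3,4,6,7,8} 1  {4,5,6,7,8} 3
  6 to go: {1,3,4,6,7,8} 1  {2,4,5,6,7,8} 6  {3,4,5,6,7,8} 4
  7 to go: {1,3,4,5,6,7,8} 5  {2,3,4,5,6,7,8} 10
  if 0:h drops first: 15 orders

15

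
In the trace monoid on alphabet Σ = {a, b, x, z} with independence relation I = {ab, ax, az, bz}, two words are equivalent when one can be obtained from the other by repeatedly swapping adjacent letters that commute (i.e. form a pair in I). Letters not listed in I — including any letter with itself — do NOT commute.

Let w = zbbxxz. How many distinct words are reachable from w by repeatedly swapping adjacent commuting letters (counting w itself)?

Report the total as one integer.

3

#0=z has no predecessor
#1=b has no predecessor
#2=b depends on [1:b]
#3=x depends on [0:z, 2:b]
#4=x depends on [3:x]
#5=z depends on [4:x]
sources: [0:z, 1:b]
N(rest) = Σ N(rest − s) over sources s of rest; N(one piece) = 1:
  size 1 → [5]=1
  size 2 → [4,5]=1
  size 3 → [3,4,5]=1
  size 4 → [0,3,4,5]=1  [2,3,4,5]=1
  first=0(z) contributes 1
  first=1(b) contributes 2
|[w]| = 3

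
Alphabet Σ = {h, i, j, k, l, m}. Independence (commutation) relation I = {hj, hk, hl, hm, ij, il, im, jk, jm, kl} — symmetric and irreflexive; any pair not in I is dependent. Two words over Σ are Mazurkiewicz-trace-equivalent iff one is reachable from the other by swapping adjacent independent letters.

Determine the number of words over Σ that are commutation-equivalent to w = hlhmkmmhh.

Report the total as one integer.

126

#0=h has no predecessor
#1=l has no predecessor
#2=h depends on [0:h]
#3=m depends on [1:l]
#4=k depends on [3:m]
#5=m depends on [4:k]
#6=m depends on [5:m]
#7=h depends on [2:h]
#8=h depends on [7:h]
sources: [0:h, 1:l]
N(rest) = Σ N(rest − s) over sources s of rest; N(one piece) = 1:
  size 1 → [6]=1  [8]=1
  size 2 → [5,6]=1  [6,8]=2  [7,8]=1
  size 3 → [2,7,8]=1  [4,5,6]=1  [5,6,8]=3  [6,7,8]=3
  size 4 → [0,2,7,8]=1  [2,6,7,8]=4  [3,4,5,6]=1  [4,5,6,8]=4  [5,6,7,8]=6
  size 5 → [0,2,6,7,8]=5  [1,3,4,5,6]=1  [2,5,6,7,8]=10  [3,4,5,6,8]=5  [4,5,6,7,8]=10
  size 6 → [0,2,5,6,7,8]=15  [1,3,4,5,6,8]=6  [2,4,5,6,7,8]=20  [3,4,5,6,7,8]=15
  size 7 → [0,2,4,5,6,7,8]=35  [1,3,4,5,6,7,8]=21  [2,3,4,5,6,7,8]=35
  first=0(h) contributes 56
  first=1(l) contributes 70
|[w]| = 126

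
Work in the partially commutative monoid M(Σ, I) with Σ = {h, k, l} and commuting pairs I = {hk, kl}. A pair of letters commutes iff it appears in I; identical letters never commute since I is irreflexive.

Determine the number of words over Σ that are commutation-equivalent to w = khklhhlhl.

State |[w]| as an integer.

36

piece 0:k — minimal
piece 1:h — minimal
piece 2:k rests on {0:k}
piece 3:l rests on {1:h}
piece 4:h rests on {3:l}
piece 5:h rests on {4:h}
piece 6:l rests on {5:h}
piece 7:h rests on {6:l}
piece 8:l rests on {7:h}
minimal pieces: {0:k, 1:h}
ways to finish when only these pieces remain (= sum over removing one remaining piece with nothing left below it):
  1 left: {2}→1  {8}→1
  2 left: {0,2}→1  {2,8}→2  {7,8}→1
  3 left: {0,2,8}→3  {2,7,8}→3  {6,7,8}→1
  4 left: {0,2,7,8}→6  {2,6,7,8}→4  {5,6,7,8}→1
  5 left: {0,2,6,7,8}→10  {2,5,6,7,8}→5  {4,5,6,7,8}→1
  6 left: {0,2,5,6,7,8}→15  {2,4,5,6,7,8}→6  {3,4,5,6,7,8}→1
  7 left: {0,2,4,5,6,7,8}→21  {1,3,4,5,6,7,8}→1  {2,3,4,5,6,7,8}→7
  placing 0:k first → 8 extensions
  placing 1:h first → 28 extensions
total linear extensions = 36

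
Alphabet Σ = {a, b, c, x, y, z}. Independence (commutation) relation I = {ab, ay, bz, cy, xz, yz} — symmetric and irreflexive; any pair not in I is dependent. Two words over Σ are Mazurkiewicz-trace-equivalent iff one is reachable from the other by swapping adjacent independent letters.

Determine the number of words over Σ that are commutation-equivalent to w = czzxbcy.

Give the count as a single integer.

#0=c has no predecessor
#1=z depends on [0:c]
#2=z depends on [1:z]
#3=x depends on [0:c]
#4=b depends on [3:x]
#5=c depends on [2:z, 4:b]
#6=y depends on [4:b]
sources: [0:c]
N(rest) = Σ N(rest − s) over sources s of rest; N(one piece) = 1:
  size 1 → [5]=1  [6]=1
  size 2 → [2,5]=1  [5,6]=2
  size 3 → [1,2,5]=1  [2,5,6]=3  [4,5,6]=2
  size 4 → [1,2,5,6]=4  [2,4,5,6]=5  [3,4,5,6]=2
  size 5 → [1,2,4,5,6]=9  [2,3,4,5,6]=7
  first=0(c) contributes 16

16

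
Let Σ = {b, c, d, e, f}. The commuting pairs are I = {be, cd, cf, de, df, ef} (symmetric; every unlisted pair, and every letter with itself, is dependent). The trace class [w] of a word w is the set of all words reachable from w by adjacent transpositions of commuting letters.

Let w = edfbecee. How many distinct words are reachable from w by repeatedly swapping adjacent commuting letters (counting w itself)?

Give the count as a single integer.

20

drop 0:e onto floor
drop 1:d onto floor
drop 2:f onto floor
drop 3:b onto {1:d, 2:f}
drop 4:e onto {0:e}
drop 5:c onto {3:b, 4:e}
drop 6:e onto {5:c}
drop 7:e onto {6:e}
ground layer = {0:e, 1:d, 2:f}
drop-orders for the pieces not yet dropped (sum over which currently-grounded one goes next):
  1 to go: {7} 1
  2 to go: {6,7} 1
  3 to go: {5,6,7} 1
  4 to go: {3,5,6,7} 1  {4,5,6,7} 1
  5 to go: {0,4,5,6,7} 1  {1,3,5,6,7} 1  {2,3,5,6,7} 1  {3,4,5,6,7} 2
  6 to go: {0,3,4,5,6,7} 3  {1,2,3,5,6,7} 2  {1,3,4,5,6,7} 3  {2,3,4,5,6,7} 3
  if 0:e drops first: 8 orders
  if 1:d drops first: 6 orders
  if 2:f drops first: 6 orders
heap linearizations: 20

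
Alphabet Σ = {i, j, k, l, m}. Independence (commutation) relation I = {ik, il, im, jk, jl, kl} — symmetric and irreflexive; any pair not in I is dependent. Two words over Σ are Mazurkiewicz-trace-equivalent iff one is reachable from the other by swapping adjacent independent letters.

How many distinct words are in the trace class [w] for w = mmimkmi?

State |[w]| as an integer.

#0=m has no predecessor
#1=m depends on [0:m]
#2=i has no predecessor
#3=m depends on [1:m]
#4=k depends on [3:m]
#5=m depends on [4:k]
#6=i depends on [2:i]
sources: [0:m, 2:i]
N(rest) = Σ N(rest − s) over sources s of rest; N(one piece) = 1:
  size 1 → [5]=1  [6]=1
  size 2 → [2,6]=1  [4,5]=1  [5,6]=2
  size 3 → [2,5,6]=3  [3,4,5]=1  [4,5,6]=3
  size 4 → [1,3,4,5]=1  [2,4,5,6]=6  [3,4,5,6]=4
  size 5 → [0,1,3,4,5]=1  [1,3,4,5,6]=5  [2,3,4,5,6]=10
  first=0(m) contributes 15
  first=2(i) contributes 6
|[w]| = 21

21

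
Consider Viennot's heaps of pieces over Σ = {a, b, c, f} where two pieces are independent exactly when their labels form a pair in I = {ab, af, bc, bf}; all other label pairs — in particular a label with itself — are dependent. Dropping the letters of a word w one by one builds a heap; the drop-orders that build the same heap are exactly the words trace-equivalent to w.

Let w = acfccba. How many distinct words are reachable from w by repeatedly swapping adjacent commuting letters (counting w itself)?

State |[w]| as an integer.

7

0(a) covers ∅
1(c) covers 0:a
2(f) covers 1:c
3(c) covers 2:f
4(c) covers 3:c
5(b) covers ∅
6(a) covers 4:c
floor of heap: 0:a, 5:b
completions by unplaced set U, small U first (add the entries for U minus each lowest piece of U):
  |U|=1: {5}:1  {6}:1
  |U|=2: {4,6}:1  {5,6}:2
  |U|=3: {3,4,6}:1  {4,5,6}:3
  |U|=4: {2,3,4,6}:1  {3,4,5,6}:4
  |U|=5: {1,2,3,4,6}:1  {2,3,4,5,6}:5
  start at 0(a): 6
  start at 5(b): 1
sum over floor = 7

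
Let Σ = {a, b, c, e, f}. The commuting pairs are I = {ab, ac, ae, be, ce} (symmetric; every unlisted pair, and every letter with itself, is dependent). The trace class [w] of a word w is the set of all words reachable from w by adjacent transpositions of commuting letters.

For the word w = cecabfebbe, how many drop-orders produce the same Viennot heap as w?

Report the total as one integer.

drop 0:c onto floor
drop 1:e onto floor
drop 2:c onto {0:c}
drop 3:a onto floor
drop 4:b onto {2:c}
drop 5:f onto {1:e, 3:a, 4:b}
drop 6:e onto {5:f}
drop 7:b onto {5:f}
drop 8:b onto {7:b}
drop 9:e onto {6:e}
ground layer = {0:c, 1:e, 3:a}
drop-orders for the pieces not yet dropped (sum over which currently-grounded one goes next):
  1 to go: {8} 1  {9} 1
  2 to go: {6,9} 1  {7,8} 1  {8,9} 2
  3 to go: {6,8,9} 3  {7,8,9} 3
  4 to go: {6,7,8,9} 6
  5 to go: {5,6,7,8,9} 6
  6 to go: {1,5,6,7,8,9} 6  {3,5,6,7,8,9} 6  {4,5,6,7,8,9} 6
  7 to go: {1,3,5,6,7,8,9} 12  {1,4,5,6,7,8,9} 12  {2,4,5,6,7,8,9} 6  {3,4,5,6,7,8,9} 12
  8 to go: {0,2,4,5,6,7,8,9} 6  {1,2,4,5,6,7,8,9} 18  {1,3,4,5,6,7,8,9} 36  {2,3,4,5,6,7,8,9} 18
  if 0:c drops first: 72 orders
  if 1:e drops first: 24 orders
  if 3:a drops first: 24 orders
heap linearizations: 120

120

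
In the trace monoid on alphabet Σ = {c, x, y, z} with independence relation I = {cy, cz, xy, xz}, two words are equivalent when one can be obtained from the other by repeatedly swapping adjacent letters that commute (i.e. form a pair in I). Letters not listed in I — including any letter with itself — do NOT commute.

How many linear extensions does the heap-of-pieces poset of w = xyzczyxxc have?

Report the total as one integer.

drop 0:x onto floor
drop 1:y onto floor
drop 2:z onto {1:y}
drop 3:c onto {0:x}
drop 4:z onto {2:z}
drop 5:y onto {4:z}
drop 6:x onto {3:c}
drop 7:x onto {6:x}
drop 8:c onto {7:x}
ground layer = {0:x, 1:y}
drop-orders for the pieces not yet dropped (sum over which currently-grounded one goes next):
  1 to go: {5} 1  {8} 1
  2 to go: {4,5} 1  {5,8} 2  {7,8} 1
  3 to go: {2,4,5} 1  {4,5,8} 3  {5,7,8} 3  {6,7,8} 1
  4 to go: {1,2,4,5} 1  {2,4,5,8} 4  {3,6,7,8} 1  {4,5,7,8} 6  {5,6,7,8} 4
  5 to go: {0,3,6,7,8} 1  {1,2,4,5,8} 5  {2,4,5,7,8} 10  {3,5,6,7,8} 5  {4,5,6,7,8} 10
  6 to go: {0,3,5,6,7,8} 6  {1,2,4,5,7,8} 15  {2,4,5,6,7,8} 20  {3,4,5,6,7,8} 15
  7 to go: {0,3,4,5,6,7,8} 21  {1,2,4,5,6,7,8} 35  {2,3,4,5,6,7,8} 35
  if 0:x drops first: 70 orders
  if 1:y drops first: 56 orders
heap linearizations: 126

126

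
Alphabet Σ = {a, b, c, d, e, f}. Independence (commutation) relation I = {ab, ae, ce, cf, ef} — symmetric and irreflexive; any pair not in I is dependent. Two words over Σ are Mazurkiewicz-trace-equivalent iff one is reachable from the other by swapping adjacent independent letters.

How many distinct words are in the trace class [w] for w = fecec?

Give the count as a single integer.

drop 0:f onto floor
drop 1:e onto floor
drop 2:c onto floor
drop 3:e onto {1:e}
drop 4:c onto {2:c}
ground layer = {0:f, 1:e, 2:c}
drop-orders for the pieces not yet dropped (sum over which currently-grounded one goes next):
  1 to go: {0} 1  {3} 1  {4} 1
  2 to go: {0,3} 2  {0,4} 2  {1,3} 1  {2,4} 1  {3,4} 2
  3 to go: {0,1,3} 3  {0,2,4} 3  {0,3,4} 6  {1,3,4} 3  {2,3,4} 3
  if 0:f drops first: 6 orders
  if 1:e drops first: 12 orders
  if 2:c drops first: 12 orders
heap linearizations: 30

30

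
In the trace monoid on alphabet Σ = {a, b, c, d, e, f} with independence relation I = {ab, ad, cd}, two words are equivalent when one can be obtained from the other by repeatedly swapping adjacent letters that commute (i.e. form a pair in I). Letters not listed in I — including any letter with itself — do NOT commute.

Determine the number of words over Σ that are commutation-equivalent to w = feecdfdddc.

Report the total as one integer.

8

0(f) covers ∅
1(e) covers 0:f
2(e) covers 1:e
3(c) covers 2:e
4(d) covers 2:e
5(f) covers 3:c, 4:d
6(d) covers 5:f
7(d) covers 6:d
8(d) covers 7:d
9(c) covers 5:f
floor of heap: 0:f
completions by unplaced set U, small U first (add the entries for U minus each lowest piece of U):
  |U|=1: {8}:1  {9}:1
  |U|=2: {7,8}:1  {8,9}:2
  |U|=3: {6,7,8}:1  {7,8,9}:3
  |U|=4: {6,7,8,9}:4
  |U|=5: {5,6,7,8,9}:4
  |U|=6: {3,5,6,7,8,9}:4  {4,5,6,7,8,9}:4
  |U|=7: {3,4,5,6,7,8,9}:8
  |U|=8: {2,3,4,5,6,7,8,9}:8
  start at 0(f): 8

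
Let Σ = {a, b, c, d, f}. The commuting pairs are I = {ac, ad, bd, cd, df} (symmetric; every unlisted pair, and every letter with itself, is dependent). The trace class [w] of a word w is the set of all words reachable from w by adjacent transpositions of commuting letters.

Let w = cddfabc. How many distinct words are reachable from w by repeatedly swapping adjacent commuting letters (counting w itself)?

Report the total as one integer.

21

0(c) covers ∅
1(d) covers ∅
2(d) covers 1:d
3(f) covers 0:c
4(a) covers 3:f
5(b) covers 4:a
6(c) covers 5:b
floor of heap: 0:c, 1:d
completions by unplaced set U, small U first (add the entries for U minus each lowest piece of U):
  |U|=1: {2}:1  {6}:1
  |U|=2: {1,2}:1  {2,6}:2  {5,6}:1
  |U|=3: {1,2,6}:3  {2,5,6}:3  {4,5,6}:1
  |U|=4: {1,2,5,6}:6  {2,4,5,6}:4  {3,4,5,6}:1
  |U|=5: {0,3,4,5,6}:1  {1,2,4,5,6}:10  {2,3,4,5,6}:5
  start at 0(c): 15
  start at 1(d): 6
sum over floor = 21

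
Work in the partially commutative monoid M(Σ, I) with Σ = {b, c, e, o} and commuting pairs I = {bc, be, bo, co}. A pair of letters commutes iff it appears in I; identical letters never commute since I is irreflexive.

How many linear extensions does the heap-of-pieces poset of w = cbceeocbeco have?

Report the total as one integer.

0(c) covers ∅
1(b) covers ∅
2(c) covers 0:c
3(e) covers 2:c
4(e) covers 3:e
5(o) covers 4:e
6(c) covers 4:e
7(b) covers 1:b
8(e) covers 5:o, 6:c
9(c) covers 8:e
10(o) covers 8:e
floor of heap: 0:c, 1:b
completions by unplaced set U, small U first (add the entries for U minus each lowest piece of U):
  |U|=1: {7}:1  {9}:1  {10}:1
  |U|=2: {1,7}:1  {7,9}:2  {7,10}:2  {9,10}:2
  |U|=3: {1,7,9}:3  {1,7,10}:3  {7,9,10}:6  {8,9,10}:2
  |U|=4: {1,7,9,10}:12  {5,8,9,10}:2  {6,8,9,10}:2  {7,8,9,10}:8
  |U|=5: {1,7,8,9,10}:20  {5,6,8,9,10}:4  {5,7,8,9,10}:10  {6,7,8,9,10}:10
  |U|=6: {1,5,7,8,9,10}:30  {1,6,7,8,9,10}:30  {4,5,6,8,9,10}:4  {5,6,7,8,9,10}:24
  |U|=7: {1,5,6,7,8,9,10}:84  {3,4,5,6,8,9,10}:4  {4,5,6,7,8,9,10}:28
  |U|=8: {1,4,5,6,7,8,9,10}:112  {2,3,4,5,6,8,9,10}:4  {3,4,5,6,7,8,9,10}:32
  |U|=9: {0,2,3,4,5,6,8,9,10}:4  {1,3,4,5,6,7,8,9,10}:144  {2,3,4,5,6,7,8,9,10}:36
  start at 0(c): 180
  start at 1(b): 40
sum over floor = 220

220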